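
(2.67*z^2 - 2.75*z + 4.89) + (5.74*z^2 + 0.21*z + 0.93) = 8.41*z^2 - 2.54*z + 5.82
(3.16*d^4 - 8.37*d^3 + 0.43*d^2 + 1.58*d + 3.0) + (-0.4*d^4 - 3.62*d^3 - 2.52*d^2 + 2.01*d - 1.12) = 2.76*d^4 - 11.99*d^3 - 2.09*d^2 + 3.59*d + 1.88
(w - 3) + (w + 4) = 2*w + 1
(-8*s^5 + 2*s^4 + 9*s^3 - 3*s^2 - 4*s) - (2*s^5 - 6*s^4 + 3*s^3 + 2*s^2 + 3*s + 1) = -10*s^5 + 8*s^4 + 6*s^3 - 5*s^2 - 7*s - 1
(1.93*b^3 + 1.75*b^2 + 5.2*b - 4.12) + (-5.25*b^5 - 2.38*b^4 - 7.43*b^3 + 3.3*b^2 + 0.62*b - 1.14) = -5.25*b^5 - 2.38*b^4 - 5.5*b^3 + 5.05*b^2 + 5.82*b - 5.26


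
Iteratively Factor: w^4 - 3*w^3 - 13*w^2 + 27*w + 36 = (w - 4)*(w^3 + w^2 - 9*w - 9) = (w - 4)*(w - 3)*(w^2 + 4*w + 3) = (w - 4)*(w - 3)*(w + 1)*(w + 3)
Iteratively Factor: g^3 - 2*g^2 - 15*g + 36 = (g + 4)*(g^2 - 6*g + 9) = (g - 3)*(g + 4)*(g - 3)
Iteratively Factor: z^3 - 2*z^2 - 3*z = (z)*(z^2 - 2*z - 3) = z*(z - 3)*(z + 1)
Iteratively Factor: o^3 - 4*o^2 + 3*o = (o)*(o^2 - 4*o + 3) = o*(o - 1)*(o - 3)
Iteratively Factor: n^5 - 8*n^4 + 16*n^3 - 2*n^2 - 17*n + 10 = (n - 2)*(n^4 - 6*n^3 + 4*n^2 + 6*n - 5) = (n - 2)*(n - 1)*(n^3 - 5*n^2 - n + 5) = (n - 5)*(n - 2)*(n - 1)*(n^2 - 1) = (n - 5)*(n - 2)*(n - 1)*(n + 1)*(n - 1)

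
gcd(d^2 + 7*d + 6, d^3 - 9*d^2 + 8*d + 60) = 1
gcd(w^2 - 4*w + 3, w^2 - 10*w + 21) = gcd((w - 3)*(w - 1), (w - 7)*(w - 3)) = w - 3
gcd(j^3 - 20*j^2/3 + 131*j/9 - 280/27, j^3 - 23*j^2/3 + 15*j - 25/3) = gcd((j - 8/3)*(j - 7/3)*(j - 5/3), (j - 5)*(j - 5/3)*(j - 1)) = j - 5/3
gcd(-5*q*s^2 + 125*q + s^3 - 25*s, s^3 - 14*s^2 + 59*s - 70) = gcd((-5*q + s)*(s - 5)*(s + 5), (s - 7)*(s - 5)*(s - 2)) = s - 5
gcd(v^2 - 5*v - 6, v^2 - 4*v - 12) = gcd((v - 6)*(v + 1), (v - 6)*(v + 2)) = v - 6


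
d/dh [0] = 0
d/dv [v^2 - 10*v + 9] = 2*v - 10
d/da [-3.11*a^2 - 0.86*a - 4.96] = -6.22*a - 0.86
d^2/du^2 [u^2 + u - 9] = 2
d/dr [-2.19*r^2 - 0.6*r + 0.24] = -4.38*r - 0.6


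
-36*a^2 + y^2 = (-6*a + y)*(6*a + y)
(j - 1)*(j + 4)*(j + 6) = j^3 + 9*j^2 + 14*j - 24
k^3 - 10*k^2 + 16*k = k*(k - 8)*(k - 2)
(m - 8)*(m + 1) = m^2 - 7*m - 8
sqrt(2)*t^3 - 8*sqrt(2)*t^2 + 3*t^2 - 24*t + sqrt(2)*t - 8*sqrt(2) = (t - 8)*(t + sqrt(2))*(sqrt(2)*t + 1)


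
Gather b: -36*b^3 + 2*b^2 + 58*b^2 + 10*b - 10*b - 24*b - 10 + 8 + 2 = -36*b^3 + 60*b^2 - 24*b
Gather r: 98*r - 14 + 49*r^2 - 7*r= 49*r^2 + 91*r - 14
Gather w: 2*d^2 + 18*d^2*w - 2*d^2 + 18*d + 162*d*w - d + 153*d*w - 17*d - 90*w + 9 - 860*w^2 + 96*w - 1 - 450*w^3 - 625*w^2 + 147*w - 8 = -450*w^3 - 1485*w^2 + w*(18*d^2 + 315*d + 153)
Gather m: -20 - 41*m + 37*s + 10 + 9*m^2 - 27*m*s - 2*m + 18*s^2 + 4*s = 9*m^2 + m*(-27*s - 43) + 18*s^2 + 41*s - 10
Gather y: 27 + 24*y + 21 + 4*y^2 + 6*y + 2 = 4*y^2 + 30*y + 50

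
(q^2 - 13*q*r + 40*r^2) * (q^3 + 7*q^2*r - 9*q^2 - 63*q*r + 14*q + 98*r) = q^5 - 6*q^4*r - 9*q^4 - 51*q^3*r^2 + 54*q^3*r + 14*q^3 + 280*q^2*r^3 + 459*q^2*r^2 - 84*q^2*r - 2520*q*r^3 - 714*q*r^2 + 3920*r^3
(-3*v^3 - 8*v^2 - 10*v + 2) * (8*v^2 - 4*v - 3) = -24*v^5 - 52*v^4 - 39*v^3 + 80*v^2 + 22*v - 6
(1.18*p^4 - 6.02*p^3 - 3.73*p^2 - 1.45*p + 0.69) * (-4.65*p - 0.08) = -5.487*p^5 + 27.8986*p^4 + 17.8261*p^3 + 7.0409*p^2 - 3.0925*p - 0.0552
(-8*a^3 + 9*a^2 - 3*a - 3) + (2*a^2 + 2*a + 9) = -8*a^3 + 11*a^2 - a + 6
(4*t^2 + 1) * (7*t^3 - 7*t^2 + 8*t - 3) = 28*t^5 - 28*t^4 + 39*t^3 - 19*t^2 + 8*t - 3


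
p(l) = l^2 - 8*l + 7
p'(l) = 2*l - 8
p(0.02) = 6.84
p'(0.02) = -7.96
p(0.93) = 0.42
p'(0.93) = -6.14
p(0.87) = 0.80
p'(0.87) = -6.26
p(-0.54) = 11.61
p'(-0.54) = -9.08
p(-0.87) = 14.72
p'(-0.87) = -9.74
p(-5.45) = 80.30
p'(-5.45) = -18.90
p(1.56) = -3.05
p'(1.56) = -4.88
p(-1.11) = 17.11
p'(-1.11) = -10.22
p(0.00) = 7.00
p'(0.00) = -8.00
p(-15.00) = 352.00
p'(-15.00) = -38.00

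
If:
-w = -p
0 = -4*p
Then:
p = 0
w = 0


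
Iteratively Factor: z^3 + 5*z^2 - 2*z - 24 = (z + 3)*(z^2 + 2*z - 8) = (z - 2)*(z + 3)*(z + 4)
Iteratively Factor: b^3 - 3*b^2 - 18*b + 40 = (b - 2)*(b^2 - b - 20) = (b - 2)*(b + 4)*(b - 5)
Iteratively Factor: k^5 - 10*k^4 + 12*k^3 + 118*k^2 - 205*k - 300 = (k - 5)*(k^4 - 5*k^3 - 13*k^2 + 53*k + 60) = (k - 5)*(k - 4)*(k^3 - k^2 - 17*k - 15) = (k - 5)*(k - 4)*(k + 1)*(k^2 - 2*k - 15) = (k - 5)^2*(k - 4)*(k + 1)*(k + 3)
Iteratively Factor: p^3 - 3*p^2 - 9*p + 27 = (p - 3)*(p^2 - 9) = (p - 3)^2*(p + 3)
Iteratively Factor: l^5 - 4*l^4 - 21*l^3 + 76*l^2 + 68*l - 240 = (l - 5)*(l^4 + l^3 - 16*l^2 - 4*l + 48) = (l - 5)*(l + 2)*(l^3 - l^2 - 14*l + 24) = (l - 5)*(l + 2)*(l + 4)*(l^2 - 5*l + 6) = (l - 5)*(l - 3)*(l + 2)*(l + 4)*(l - 2)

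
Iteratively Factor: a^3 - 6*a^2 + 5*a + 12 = (a - 3)*(a^2 - 3*a - 4) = (a - 4)*(a - 3)*(a + 1)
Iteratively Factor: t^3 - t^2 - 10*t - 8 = (t + 2)*(t^2 - 3*t - 4) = (t + 1)*(t + 2)*(t - 4)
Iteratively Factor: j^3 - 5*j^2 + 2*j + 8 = (j - 2)*(j^2 - 3*j - 4) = (j - 2)*(j + 1)*(j - 4)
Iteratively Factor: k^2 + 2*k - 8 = (k + 4)*(k - 2)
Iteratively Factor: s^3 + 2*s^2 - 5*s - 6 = (s + 3)*(s^2 - s - 2) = (s + 1)*(s + 3)*(s - 2)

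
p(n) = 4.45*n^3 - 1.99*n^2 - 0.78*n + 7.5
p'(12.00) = 1873.86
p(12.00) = 7401.18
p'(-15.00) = 3062.67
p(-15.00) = -15447.30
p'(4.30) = 228.95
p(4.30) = 321.16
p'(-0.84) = 11.98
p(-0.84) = 4.11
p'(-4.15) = 245.66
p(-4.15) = -341.59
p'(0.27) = -0.88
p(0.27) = 7.23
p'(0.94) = 7.27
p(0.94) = 8.70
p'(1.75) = 33.14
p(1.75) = 23.89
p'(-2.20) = 72.59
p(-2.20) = -47.80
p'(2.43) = 68.38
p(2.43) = 57.71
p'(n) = 13.35*n^2 - 3.98*n - 0.78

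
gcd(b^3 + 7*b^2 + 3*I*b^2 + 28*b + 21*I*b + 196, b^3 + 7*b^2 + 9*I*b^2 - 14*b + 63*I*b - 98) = b^2 + b*(7 + 7*I) + 49*I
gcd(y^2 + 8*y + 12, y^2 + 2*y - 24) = y + 6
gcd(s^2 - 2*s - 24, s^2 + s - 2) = 1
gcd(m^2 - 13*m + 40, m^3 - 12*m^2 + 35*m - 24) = m - 8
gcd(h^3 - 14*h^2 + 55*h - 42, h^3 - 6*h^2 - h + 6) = h^2 - 7*h + 6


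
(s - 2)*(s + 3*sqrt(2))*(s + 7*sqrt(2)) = s^3 - 2*s^2 + 10*sqrt(2)*s^2 - 20*sqrt(2)*s + 42*s - 84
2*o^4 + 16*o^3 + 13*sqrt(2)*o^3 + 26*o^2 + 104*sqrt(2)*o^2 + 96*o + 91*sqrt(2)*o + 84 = (o + 7)*(o + 6*sqrt(2))*(sqrt(2)*o + 1)*(sqrt(2)*o + sqrt(2))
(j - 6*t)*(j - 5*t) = j^2 - 11*j*t + 30*t^2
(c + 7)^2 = c^2 + 14*c + 49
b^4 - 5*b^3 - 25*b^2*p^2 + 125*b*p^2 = b*(b - 5)*(b - 5*p)*(b + 5*p)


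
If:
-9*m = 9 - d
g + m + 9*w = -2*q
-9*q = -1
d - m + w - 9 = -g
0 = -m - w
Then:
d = 137/15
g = -14/135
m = 2/135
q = 1/9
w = -2/135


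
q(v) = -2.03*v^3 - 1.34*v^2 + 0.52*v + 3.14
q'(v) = -6.09*v^2 - 2.68*v + 0.52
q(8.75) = -1454.85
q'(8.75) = -489.20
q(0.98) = 0.45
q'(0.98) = -7.96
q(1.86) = -13.59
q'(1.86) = -25.53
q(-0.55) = 2.79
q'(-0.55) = 0.15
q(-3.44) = 68.13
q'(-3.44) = -62.33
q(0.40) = 3.00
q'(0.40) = -1.53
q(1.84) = -13.09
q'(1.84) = -25.03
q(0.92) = 0.90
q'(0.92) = -7.10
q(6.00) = -480.46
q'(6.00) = -234.80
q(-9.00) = 1369.79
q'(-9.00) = -468.65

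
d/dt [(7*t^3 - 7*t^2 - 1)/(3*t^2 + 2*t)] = (21*t^4 + 28*t^3 - 14*t^2 + 6*t + 2)/(t^2*(9*t^2 + 12*t + 4))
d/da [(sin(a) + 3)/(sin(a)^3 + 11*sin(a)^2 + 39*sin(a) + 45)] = -2*(sin(a) + 4)*cos(a)/((sin(a) + 3)^2*(sin(a) + 5)^2)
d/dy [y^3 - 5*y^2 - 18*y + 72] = 3*y^2 - 10*y - 18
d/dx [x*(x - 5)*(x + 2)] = 3*x^2 - 6*x - 10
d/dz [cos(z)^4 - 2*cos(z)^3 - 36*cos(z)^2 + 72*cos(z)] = 2*(-2*cos(z)^3 + 3*cos(z)^2 + 36*cos(z) - 36)*sin(z)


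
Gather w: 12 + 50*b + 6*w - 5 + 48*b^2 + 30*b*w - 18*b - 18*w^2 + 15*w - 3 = 48*b^2 + 32*b - 18*w^2 + w*(30*b + 21) + 4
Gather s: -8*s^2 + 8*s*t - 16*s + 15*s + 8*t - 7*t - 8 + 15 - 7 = -8*s^2 + s*(8*t - 1) + t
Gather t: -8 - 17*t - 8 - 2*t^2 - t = -2*t^2 - 18*t - 16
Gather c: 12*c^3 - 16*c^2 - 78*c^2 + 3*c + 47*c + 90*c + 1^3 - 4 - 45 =12*c^3 - 94*c^2 + 140*c - 48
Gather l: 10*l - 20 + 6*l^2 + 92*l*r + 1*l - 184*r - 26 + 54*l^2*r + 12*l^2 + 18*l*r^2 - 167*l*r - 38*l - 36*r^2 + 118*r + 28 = l^2*(54*r + 18) + l*(18*r^2 - 75*r - 27) - 36*r^2 - 66*r - 18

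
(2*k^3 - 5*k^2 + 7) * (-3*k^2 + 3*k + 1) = -6*k^5 + 21*k^4 - 13*k^3 - 26*k^2 + 21*k + 7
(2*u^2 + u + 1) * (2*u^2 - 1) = 4*u^4 + 2*u^3 - u - 1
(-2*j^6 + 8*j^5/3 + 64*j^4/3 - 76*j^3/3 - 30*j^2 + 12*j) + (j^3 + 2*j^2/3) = -2*j^6 + 8*j^5/3 + 64*j^4/3 - 73*j^3/3 - 88*j^2/3 + 12*j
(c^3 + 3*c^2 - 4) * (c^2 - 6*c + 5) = c^5 - 3*c^4 - 13*c^3 + 11*c^2 + 24*c - 20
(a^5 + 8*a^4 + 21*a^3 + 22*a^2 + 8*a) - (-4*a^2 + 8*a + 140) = a^5 + 8*a^4 + 21*a^3 + 26*a^2 - 140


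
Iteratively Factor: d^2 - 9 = (d - 3)*(d + 3)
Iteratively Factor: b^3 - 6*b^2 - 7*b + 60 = (b - 4)*(b^2 - 2*b - 15) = (b - 4)*(b + 3)*(b - 5)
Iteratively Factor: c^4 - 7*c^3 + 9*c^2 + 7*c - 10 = (c - 5)*(c^3 - 2*c^2 - c + 2) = (c - 5)*(c + 1)*(c^2 - 3*c + 2) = (c - 5)*(c - 1)*(c + 1)*(c - 2)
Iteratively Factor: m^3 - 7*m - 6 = (m + 2)*(m^2 - 2*m - 3) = (m - 3)*(m + 2)*(m + 1)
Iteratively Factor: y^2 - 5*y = (y)*(y - 5)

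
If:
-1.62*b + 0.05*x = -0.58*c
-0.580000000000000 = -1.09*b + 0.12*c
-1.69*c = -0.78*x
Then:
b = 0.72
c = 1.69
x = 3.66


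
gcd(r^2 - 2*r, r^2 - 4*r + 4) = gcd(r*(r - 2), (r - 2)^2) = r - 2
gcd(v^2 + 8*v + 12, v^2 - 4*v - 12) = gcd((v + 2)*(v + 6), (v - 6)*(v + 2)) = v + 2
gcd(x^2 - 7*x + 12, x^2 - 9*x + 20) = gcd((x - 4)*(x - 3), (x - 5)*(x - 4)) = x - 4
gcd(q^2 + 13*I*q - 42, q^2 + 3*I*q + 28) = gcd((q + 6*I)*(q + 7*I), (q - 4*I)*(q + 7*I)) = q + 7*I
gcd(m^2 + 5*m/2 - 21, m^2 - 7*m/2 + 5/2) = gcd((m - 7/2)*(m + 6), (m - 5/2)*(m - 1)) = 1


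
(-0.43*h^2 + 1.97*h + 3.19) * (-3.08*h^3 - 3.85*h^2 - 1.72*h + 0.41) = 1.3244*h^5 - 4.4121*h^4 - 16.6701*h^3 - 15.8462*h^2 - 4.6791*h + 1.3079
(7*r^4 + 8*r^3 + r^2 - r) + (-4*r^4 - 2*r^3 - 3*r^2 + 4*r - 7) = 3*r^4 + 6*r^3 - 2*r^2 + 3*r - 7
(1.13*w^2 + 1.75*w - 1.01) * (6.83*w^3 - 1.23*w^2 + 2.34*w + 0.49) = 7.7179*w^5 + 10.5626*w^4 - 6.4066*w^3 + 5.891*w^2 - 1.5059*w - 0.4949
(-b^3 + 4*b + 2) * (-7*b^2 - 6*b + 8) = 7*b^5 + 6*b^4 - 36*b^3 - 38*b^2 + 20*b + 16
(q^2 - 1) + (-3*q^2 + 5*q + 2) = -2*q^2 + 5*q + 1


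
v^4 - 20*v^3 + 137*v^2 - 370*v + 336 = (v - 8)*(v - 7)*(v - 3)*(v - 2)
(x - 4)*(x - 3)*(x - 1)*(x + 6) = x^4 - 2*x^3 - 29*x^2 + 102*x - 72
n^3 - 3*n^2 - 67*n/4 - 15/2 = (n - 6)*(n + 1/2)*(n + 5/2)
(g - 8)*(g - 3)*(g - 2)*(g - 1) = g^4 - 14*g^3 + 59*g^2 - 94*g + 48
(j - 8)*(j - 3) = j^2 - 11*j + 24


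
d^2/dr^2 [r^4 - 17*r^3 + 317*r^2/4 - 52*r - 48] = 12*r^2 - 102*r + 317/2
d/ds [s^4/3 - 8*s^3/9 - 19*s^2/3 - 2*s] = 4*s^3/3 - 8*s^2/3 - 38*s/3 - 2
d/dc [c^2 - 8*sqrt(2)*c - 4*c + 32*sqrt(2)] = 2*c - 8*sqrt(2) - 4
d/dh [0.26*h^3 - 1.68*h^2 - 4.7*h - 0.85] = 0.78*h^2 - 3.36*h - 4.7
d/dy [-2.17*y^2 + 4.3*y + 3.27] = 4.3 - 4.34*y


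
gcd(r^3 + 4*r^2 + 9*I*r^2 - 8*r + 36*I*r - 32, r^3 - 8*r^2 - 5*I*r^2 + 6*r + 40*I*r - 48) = r + I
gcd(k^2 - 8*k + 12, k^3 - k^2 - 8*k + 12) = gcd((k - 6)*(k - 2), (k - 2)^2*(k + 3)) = k - 2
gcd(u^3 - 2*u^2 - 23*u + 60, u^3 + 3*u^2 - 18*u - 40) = u^2 + u - 20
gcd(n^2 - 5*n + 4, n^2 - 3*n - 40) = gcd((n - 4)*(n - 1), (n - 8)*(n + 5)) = 1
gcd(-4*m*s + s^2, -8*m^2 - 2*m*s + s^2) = -4*m + s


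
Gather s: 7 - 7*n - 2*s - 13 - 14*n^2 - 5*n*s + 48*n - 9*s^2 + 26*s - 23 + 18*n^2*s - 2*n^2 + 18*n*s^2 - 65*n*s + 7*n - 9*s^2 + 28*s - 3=-16*n^2 + 48*n + s^2*(18*n - 18) + s*(18*n^2 - 70*n + 52) - 32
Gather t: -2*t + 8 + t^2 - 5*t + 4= t^2 - 7*t + 12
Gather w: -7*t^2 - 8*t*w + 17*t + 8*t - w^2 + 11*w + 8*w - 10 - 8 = -7*t^2 + 25*t - w^2 + w*(19 - 8*t) - 18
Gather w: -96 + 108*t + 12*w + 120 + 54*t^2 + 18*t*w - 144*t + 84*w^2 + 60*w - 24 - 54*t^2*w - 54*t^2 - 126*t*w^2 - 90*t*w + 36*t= w^2*(84 - 126*t) + w*(-54*t^2 - 72*t + 72)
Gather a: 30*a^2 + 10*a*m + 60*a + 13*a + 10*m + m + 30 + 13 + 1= 30*a^2 + a*(10*m + 73) + 11*m + 44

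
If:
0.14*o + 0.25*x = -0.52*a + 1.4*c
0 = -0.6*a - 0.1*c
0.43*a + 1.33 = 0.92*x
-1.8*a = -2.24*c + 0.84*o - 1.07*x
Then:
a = -0.09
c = 0.56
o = 3.49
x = 1.40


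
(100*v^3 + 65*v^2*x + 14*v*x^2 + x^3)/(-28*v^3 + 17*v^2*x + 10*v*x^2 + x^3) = (25*v^2 + 10*v*x + x^2)/(-7*v^2 + 6*v*x + x^2)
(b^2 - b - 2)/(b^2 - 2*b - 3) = (b - 2)/(b - 3)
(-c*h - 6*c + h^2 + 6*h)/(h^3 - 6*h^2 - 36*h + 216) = (-c + h)/(h^2 - 12*h + 36)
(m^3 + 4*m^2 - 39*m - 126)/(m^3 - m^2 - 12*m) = (m^2 + m - 42)/(m*(m - 4))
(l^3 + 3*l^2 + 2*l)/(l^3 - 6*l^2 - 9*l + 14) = l*(l + 1)/(l^2 - 8*l + 7)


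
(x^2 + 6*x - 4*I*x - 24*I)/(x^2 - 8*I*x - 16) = (x + 6)/(x - 4*I)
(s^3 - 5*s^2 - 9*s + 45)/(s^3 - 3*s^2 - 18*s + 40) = (s^2 - 9)/(s^2 + 2*s - 8)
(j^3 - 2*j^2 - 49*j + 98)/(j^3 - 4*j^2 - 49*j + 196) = (j - 2)/(j - 4)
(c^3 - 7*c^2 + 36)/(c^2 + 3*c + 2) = (c^2 - 9*c + 18)/(c + 1)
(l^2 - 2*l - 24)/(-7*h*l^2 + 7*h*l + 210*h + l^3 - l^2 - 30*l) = (-l - 4)/(7*h*l + 35*h - l^2 - 5*l)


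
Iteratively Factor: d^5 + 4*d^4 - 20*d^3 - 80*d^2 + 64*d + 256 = (d - 2)*(d^4 + 6*d^3 - 8*d^2 - 96*d - 128) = (d - 2)*(d + 4)*(d^3 + 2*d^2 - 16*d - 32) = (d - 4)*(d - 2)*(d + 4)*(d^2 + 6*d + 8) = (d - 4)*(d - 2)*(d + 4)^2*(d + 2)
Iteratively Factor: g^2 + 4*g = (g)*(g + 4)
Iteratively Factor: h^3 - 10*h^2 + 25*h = (h - 5)*(h^2 - 5*h) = (h - 5)^2*(h)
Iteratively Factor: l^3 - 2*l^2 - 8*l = (l - 4)*(l^2 + 2*l) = (l - 4)*(l + 2)*(l)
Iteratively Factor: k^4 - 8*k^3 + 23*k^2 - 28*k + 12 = (k - 2)*(k^3 - 6*k^2 + 11*k - 6) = (k - 3)*(k - 2)*(k^2 - 3*k + 2) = (k - 3)*(k - 2)^2*(k - 1)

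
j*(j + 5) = j^2 + 5*j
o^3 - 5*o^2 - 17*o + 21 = (o - 7)*(o - 1)*(o + 3)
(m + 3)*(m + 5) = m^2 + 8*m + 15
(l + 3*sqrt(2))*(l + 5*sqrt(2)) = l^2 + 8*sqrt(2)*l + 30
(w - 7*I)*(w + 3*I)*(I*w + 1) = I*w^3 + 5*w^2 + 17*I*w + 21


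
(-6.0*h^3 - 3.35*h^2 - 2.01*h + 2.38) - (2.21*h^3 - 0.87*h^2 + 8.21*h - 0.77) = -8.21*h^3 - 2.48*h^2 - 10.22*h + 3.15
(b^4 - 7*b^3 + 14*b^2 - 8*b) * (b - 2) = b^5 - 9*b^4 + 28*b^3 - 36*b^2 + 16*b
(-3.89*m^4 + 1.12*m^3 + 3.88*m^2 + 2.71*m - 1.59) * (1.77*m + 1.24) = -6.8853*m^5 - 2.8412*m^4 + 8.2564*m^3 + 9.6079*m^2 + 0.5461*m - 1.9716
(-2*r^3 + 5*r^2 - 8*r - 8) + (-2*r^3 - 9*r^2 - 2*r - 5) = -4*r^3 - 4*r^2 - 10*r - 13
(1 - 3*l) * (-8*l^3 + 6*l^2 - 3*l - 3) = 24*l^4 - 26*l^3 + 15*l^2 + 6*l - 3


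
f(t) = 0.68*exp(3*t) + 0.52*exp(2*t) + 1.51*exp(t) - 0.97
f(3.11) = 7958.66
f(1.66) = 120.28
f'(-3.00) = 0.08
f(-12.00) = -0.97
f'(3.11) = 23549.78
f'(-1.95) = 0.24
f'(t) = 2.04*exp(3*t) + 1.04*exp(2*t) + 1.51*exp(t) = (2.04*exp(2*t) + 1.04*exp(t) + 1.51)*exp(t)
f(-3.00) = -0.89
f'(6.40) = 445095115.28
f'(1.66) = 333.48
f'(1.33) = 130.85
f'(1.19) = 88.65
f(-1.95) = -0.74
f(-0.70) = -0.01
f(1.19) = 33.76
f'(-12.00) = 0.00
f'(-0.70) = 1.26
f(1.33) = 48.93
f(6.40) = 148428427.67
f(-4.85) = -0.96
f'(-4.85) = 0.01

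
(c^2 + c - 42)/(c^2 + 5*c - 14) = (c - 6)/(c - 2)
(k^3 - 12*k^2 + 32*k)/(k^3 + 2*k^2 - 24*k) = (k - 8)/(k + 6)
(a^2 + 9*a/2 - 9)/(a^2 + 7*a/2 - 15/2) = (a + 6)/(a + 5)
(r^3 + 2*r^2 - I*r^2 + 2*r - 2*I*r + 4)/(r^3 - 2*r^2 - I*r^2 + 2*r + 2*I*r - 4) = (r + 2)/(r - 2)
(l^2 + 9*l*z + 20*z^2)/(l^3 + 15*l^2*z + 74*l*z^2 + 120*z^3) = 1/(l + 6*z)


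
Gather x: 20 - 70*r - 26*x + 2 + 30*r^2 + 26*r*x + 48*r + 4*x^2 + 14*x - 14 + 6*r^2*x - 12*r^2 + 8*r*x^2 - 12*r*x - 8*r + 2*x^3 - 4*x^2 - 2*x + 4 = 18*r^2 + 8*r*x^2 - 30*r + 2*x^3 + x*(6*r^2 + 14*r - 14) + 12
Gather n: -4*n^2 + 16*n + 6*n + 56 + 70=-4*n^2 + 22*n + 126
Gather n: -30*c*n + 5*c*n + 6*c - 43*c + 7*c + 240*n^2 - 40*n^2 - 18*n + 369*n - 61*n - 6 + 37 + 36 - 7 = -30*c + 200*n^2 + n*(290 - 25*c) + 60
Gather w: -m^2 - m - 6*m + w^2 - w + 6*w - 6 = -m^2 - 7*m + w^2 + 5*w - 6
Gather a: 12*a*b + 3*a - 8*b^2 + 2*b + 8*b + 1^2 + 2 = a*(12*b + 3) - 8*b^2 + 10*b + 3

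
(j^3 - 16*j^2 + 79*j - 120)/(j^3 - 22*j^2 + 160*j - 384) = (j^2 - 8*j + 15)/(j^2 - 14*j + 48)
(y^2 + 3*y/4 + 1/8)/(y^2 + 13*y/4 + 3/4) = (y + 1/2)/(y + 3)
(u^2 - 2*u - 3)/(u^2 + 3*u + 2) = (u - 3)/(u + 2)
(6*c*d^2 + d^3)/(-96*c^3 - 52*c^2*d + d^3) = -d^2/(16*c^2 + 6*c*d - d^2)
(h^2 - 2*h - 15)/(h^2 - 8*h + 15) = (h + 3)/(h - 3)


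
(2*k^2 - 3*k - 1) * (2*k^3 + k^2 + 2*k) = 4*k^5 - 4*k^4 - k^3 - 7*k^2 - 2*k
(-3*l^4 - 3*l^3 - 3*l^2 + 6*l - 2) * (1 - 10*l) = 30*l^5 + 27*l^4 + 27*l^3 - 63*l^2 + 26*l - 2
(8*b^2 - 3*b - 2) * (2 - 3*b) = -24*b^3 + 25*b^2 - 4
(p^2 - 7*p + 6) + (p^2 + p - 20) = 2*p^2 - 6*p - 14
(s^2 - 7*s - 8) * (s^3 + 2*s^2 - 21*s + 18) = s^5 - 5*s^4 - 43*s^3 + 149*s^2 + 42*s - 144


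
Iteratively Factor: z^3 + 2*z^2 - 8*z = (z)*(z^2 + 2*z - 8) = z*(z - 2)*(z + 4)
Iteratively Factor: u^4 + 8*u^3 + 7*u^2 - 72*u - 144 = (u - 3)*(u^3 + 11*u^2 + 40*u + 48) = (u - 3)*(u + 3)*(u^2 + 8*u + 16) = (u - 3)*(u + 3)*(u + 4)*(u + 4)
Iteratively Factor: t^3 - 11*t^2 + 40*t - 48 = (t - 4)*(t^2 - 7*t + 12) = (t - 4)*(t - 3)*(t - 4)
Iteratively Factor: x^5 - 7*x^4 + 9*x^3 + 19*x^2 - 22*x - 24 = (x - 4)*(x^4 - 3*x^3 - 3*x^2 + 7*x + 6) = (x - 4)*(x + 1)*(x^3 - 4*x^2 + x + 6) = (x - 4)*(x - 3)*(x + 1)*(x^2 - x - 2) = (x - 4)*(x - 3)*(x - 2)*(x + 1)*(x + 1)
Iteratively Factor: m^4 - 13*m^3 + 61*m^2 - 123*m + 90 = (m - 5)*(m^3 - 8*m^2 + 21*m - 18) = (m - 5)*(m - 3)*(m^2 - 5*m + 6) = (m - 5)*(m - 3)^2*(m - 2)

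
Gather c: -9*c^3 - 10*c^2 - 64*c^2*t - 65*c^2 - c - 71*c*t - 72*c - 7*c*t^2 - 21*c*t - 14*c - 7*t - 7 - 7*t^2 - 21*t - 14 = -9*c^3 + c^2*(-64*t - 75) + c*(-7*t^2 - 92*t - 87) - 7*t^2 - 28*t - 21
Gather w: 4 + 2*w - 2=2*w + 2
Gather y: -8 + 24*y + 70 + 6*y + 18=30*y + 80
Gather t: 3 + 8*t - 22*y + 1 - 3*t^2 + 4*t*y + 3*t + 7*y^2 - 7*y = -3*t^2 + t*(4*y + 11) + 7*y^2 - 29*y + 4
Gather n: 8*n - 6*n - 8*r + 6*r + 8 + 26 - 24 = 2*n - 2*r + 10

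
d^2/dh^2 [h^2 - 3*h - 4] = 2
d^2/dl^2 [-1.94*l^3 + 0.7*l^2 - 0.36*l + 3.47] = 1.4 - 11.64*l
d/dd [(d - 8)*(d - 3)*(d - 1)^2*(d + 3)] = 5*d^4 - 40*d^3 + 24*d^2 + 164*d - 153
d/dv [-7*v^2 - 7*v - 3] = -14*v - 7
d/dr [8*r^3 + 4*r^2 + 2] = 8*r*(3*r + 1)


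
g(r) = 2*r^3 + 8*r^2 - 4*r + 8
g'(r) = 6*r^2 + 16*r - 4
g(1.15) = 17.02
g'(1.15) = 22.34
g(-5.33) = -46.25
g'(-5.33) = 81.17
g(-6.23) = -140.19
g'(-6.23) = 129.20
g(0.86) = 11.75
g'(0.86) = 14.20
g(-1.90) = 30.76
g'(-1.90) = -12.74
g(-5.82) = -92.02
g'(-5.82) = 106.11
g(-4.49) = 6.20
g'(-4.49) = 45.12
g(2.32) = 66.75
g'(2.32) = 65.41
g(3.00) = 122.00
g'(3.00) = 98.00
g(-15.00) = -4882.00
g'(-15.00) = 1106.00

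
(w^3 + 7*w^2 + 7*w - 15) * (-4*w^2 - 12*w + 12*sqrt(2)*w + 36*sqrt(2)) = -4*w^5 - 40*w^4 + 12*sqrt(2)*w^4 - 112*w^3 + 120*sqrt(2)*w^3 - 24*w^2 + 336*sqrt(2)*w^2 + 72*sqrt(2)*w + 180*w - 540*sqrt(2)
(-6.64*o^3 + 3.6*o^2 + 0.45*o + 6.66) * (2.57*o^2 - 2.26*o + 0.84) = -17.0648*o^5 + 24.2584*o^4 - 12.5571*o^3 + 19.1232*o^2 - 14.6736*o + 5.5944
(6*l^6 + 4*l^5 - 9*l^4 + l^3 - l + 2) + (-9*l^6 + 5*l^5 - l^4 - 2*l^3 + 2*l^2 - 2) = -3*l^6 + 9*l^5 - 10*l^4 - l^3 + 2*l^2 - l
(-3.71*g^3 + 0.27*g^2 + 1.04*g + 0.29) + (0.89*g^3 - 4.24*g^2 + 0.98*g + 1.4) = -2.82*g^3 - 3.97*g^2 + 2.02*g + 1.69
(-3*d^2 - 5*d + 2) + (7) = -3*d^2 - 5*d + 9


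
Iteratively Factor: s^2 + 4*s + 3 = (s + 3)*(s + 1)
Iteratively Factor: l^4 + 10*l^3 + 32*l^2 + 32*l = (l + 2)*(l^3 + 8*l^2 + 16*l) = (l + 2)*(l + 4)*(l^2 + 4*l) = l*(l + 2)*(l + 4)*(l + 4)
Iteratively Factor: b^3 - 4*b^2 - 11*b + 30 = (b - 2)*(b^2 - 2*b - 15) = (b - 5)*(b - 2)*(b + 3)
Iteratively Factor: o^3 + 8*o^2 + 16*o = (o + 4)*(o^2 + 4*o) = (o + 4)^2*(o)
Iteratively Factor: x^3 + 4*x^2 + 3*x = (x + 1)*(x^2 + 3*x) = x*(x + 1)*(x + 3)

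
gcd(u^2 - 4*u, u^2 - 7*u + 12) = u - 4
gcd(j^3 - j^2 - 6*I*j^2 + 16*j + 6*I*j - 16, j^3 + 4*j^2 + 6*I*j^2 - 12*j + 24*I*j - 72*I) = 1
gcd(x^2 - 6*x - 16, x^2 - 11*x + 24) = x - 8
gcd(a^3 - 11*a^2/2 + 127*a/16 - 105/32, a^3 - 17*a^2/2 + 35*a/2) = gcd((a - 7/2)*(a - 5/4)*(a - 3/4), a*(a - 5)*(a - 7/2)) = a - 7/2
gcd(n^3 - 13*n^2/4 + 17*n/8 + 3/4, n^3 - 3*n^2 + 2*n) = n - 2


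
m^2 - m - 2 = (m - 2)*(m + 1)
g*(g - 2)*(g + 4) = g^3 + 2*g^2 - 8*g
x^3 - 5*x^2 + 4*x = x*(x - 4)*(x - 1)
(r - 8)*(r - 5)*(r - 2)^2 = r^4 - 17*r^3 + 96*r^2 - 212*r + 160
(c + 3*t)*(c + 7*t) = c^2 + 10*c*t + 21*t^2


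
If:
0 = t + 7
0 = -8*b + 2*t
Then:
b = -7/4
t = -7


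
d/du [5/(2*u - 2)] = -5/(2*(u - 1)^2)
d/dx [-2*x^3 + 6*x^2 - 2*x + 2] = -6*x^2 + 12*x - 2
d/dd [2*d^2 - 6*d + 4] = 4*d - 6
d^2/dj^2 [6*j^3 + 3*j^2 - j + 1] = 36*j + 6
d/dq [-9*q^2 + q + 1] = 1 - 18*q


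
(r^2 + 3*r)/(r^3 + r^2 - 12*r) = (r + 3)/(r^2 + r - 12)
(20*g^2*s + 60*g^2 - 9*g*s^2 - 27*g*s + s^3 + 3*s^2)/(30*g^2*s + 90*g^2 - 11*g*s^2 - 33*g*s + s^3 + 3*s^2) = (-4*g + s)/(-6*g + s)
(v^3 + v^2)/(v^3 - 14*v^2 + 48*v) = v*(v + 1)/(v^2 - 14*v + 48)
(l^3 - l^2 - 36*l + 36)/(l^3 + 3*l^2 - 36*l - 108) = (l - 1)/(l + 3)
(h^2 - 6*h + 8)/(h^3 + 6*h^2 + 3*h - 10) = (h^2 - 6*h + 8)/(h^3 + 6*h^2 + 3*h - 10)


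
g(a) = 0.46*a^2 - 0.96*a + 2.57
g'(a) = 0.92*a - 0.96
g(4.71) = 8.25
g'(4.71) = 3.37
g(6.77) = 17.15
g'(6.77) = 5.27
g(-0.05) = 2.62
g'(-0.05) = -1.01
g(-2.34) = 7.34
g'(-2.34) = -3.11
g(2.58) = 3.16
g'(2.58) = 1.41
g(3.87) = 5.74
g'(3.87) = 2.60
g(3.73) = 5.39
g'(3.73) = 2.47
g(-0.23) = 2.82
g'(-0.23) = -1.17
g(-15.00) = 120.47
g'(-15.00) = -14.76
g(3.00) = 3.83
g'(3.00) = 1.80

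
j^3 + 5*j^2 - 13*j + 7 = (j - 1)^2*(j + 7)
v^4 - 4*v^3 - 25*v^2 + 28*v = v*(v - 7)*(v - 1)*(v + 4)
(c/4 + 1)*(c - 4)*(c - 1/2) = c^3/4 - c^2/8 - 4*c + 2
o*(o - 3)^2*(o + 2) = o^4 - 4*o^3 - 3*o^2 + 18*o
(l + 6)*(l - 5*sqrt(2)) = l^2 - 5*sqrt(2)*l + 6*l - 30*sqrt(2)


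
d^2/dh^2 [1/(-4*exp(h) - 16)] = (4 - exp(h))*exp(h)/(4*(exp(h) + 4)^3)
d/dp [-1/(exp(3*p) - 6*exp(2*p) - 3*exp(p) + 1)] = 3*(exp(2*p) - 4*exp(p) - 1)*exp(p)/(exp(3*p) - 6*exp(2*p) - 3*exp(p) + 1)^2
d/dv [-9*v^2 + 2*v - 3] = 2 - 18*v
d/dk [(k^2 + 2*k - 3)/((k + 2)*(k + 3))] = 3/(k^2 + 4*k + 4)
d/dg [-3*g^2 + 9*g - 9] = 9 - 6*g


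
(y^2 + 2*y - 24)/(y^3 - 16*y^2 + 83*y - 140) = (y + 6)/(y^2 - 12*y + 35)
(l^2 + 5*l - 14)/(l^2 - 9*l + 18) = (l^2 + 5*l - 14)/(l^2 - 9*l + 18)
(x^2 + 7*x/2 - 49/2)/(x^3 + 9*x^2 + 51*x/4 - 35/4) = 2*(2*x - 7)/(4*x^2 + 8*x - 5)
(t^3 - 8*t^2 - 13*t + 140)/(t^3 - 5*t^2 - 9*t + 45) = (t^2 - 3*t - 28)/(t^2 - 9)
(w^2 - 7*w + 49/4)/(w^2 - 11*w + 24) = (w^2 - 7*w + 49/4)/(w^2 - 11*w + 24)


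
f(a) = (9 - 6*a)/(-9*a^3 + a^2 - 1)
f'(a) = (9 - 6*a)*(27*a^2 - 2*a)/(-9*a^3 + a^2 - 1)^2 - 6/(-9*a^3 + a^2 - 1) = 3*(18*a^3 - 2*a^2 - a*(2*a - 3)*(27*a - 2) + 2)/(9*a^3 - a^2 + 1)^2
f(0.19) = -7.66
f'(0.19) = 10.29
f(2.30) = 0.05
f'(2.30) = -0.00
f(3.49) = 0.03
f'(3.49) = -0.01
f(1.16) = -0.15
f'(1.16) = 0.81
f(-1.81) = 0.36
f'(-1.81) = 0.48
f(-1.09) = 1.31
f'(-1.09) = 3.29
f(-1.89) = 0.32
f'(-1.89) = 0.41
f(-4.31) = 0.05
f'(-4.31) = 0.02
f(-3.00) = 0.11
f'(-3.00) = 0.08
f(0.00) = -9.00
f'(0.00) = 6.00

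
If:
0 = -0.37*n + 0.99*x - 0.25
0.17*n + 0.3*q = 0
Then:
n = 2.67567567567568*x - 0.675675675675676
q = 0.382882882882883 - 1.51621621621622*x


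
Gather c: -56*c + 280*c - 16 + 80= 224*c + 64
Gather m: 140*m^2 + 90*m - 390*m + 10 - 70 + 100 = 140*m^2 - 300*m + 40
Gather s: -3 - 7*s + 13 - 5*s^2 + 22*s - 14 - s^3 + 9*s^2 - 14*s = -s^3 + 4*s^2 + s - 4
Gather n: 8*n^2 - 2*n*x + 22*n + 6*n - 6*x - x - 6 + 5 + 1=8*n^2 + n*(28 - 2*x) - 7*x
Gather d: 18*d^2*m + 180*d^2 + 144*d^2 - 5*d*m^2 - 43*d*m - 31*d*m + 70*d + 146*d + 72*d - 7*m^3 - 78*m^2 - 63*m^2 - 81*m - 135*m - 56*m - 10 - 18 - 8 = d^2*(18*m + 324) + d*(-5*m^2 - 74*m + 288) - 7*m^3 - 141*m^2 - 272*m - 36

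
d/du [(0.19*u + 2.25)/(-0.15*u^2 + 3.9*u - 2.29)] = (0.0285*u^2 + 0.675*u - 9.2101)/(0.0225*u^4 - 1.17*u^3 + 15.897*u^2 - 17.862*u + 5.2441)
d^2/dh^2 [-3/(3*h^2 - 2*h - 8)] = 6*(-9*h^2 + 6*h + 4*(3*h - 1)^2 + 24)/(-3*h^2 + 2*h + 8)^3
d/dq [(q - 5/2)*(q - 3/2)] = 2*q - 4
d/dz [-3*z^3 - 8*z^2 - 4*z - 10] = -9*z^2 - 16*z - 4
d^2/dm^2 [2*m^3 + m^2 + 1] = 12*m + 2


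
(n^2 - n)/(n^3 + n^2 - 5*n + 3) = n/(n^2 + 2*n - 3)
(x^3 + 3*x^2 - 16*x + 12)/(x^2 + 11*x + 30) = (x^2 - 3*x + 2)/(x + 5)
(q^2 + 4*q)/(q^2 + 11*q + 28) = q/(q + 7)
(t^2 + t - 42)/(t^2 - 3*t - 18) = (t + 7)/(t + 3)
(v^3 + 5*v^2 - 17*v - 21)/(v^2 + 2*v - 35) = (v^2 - 2*v - 3)/(v - 5)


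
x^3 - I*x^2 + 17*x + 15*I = (x - 5*I)*(x + I)*(x + 3*I)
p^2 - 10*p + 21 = (p - 7)*(p - 3)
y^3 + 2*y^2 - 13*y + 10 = (y - 2)*(y - 1)*(y + 5)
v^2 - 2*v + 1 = (v - 1)^2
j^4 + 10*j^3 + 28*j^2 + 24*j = j*(j + 2)^2*(j + 6)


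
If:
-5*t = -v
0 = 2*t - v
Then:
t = 0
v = 0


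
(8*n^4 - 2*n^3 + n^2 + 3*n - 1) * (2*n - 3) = 16*n^5 - 28*n^4 + 8*n^3 + 3*n^2 - 11*n + 3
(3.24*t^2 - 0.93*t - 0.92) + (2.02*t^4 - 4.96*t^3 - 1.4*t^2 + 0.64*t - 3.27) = 2.02*t^4 - 4.96*t^3 + 1.84*t^2 - 0.29*t - 4.19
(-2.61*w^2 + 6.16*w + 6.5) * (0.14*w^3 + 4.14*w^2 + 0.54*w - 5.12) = -0.3654*w^5 - 9.943*w^4 + 25.003*w^3 + 43.5996*w^2 - 28.0292*w - 33.28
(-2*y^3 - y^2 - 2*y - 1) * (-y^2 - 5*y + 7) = 2*y^5 + 11*y^4 - 7*y^3 + 4*y^2 - 9*y - 7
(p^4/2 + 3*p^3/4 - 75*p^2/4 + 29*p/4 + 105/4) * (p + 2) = p^5/2 + 7*p^4/4 - 69*p^3/4 - 121*p^2/4 + 163*p/4 + 105/2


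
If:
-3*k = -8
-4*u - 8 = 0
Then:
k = 8/3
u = -2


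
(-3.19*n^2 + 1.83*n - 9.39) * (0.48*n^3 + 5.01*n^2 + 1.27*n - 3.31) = -1.5312*n^5 - 15.1035*n^4 + 0.6098*n^3 - 34.1609*n^2 - 17.9826*n + 31.0809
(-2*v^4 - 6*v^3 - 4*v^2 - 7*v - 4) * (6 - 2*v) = 4*v^5 - 28*v^3 - 10*v^2 - 34*v - 24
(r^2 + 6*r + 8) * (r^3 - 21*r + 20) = r^5 + 6*r^4 - 13*r^3 - 106*r^2 - 48*r + 160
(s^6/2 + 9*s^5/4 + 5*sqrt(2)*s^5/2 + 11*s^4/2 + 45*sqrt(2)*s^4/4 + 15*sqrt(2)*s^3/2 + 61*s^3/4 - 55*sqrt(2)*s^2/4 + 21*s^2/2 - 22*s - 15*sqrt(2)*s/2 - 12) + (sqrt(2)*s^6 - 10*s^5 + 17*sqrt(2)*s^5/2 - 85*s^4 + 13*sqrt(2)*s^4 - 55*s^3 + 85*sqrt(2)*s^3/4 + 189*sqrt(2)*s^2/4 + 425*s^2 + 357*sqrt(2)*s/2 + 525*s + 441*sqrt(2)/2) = s^6/2 + sqrt(2)*s^6 - 31*s^5/4 + 11*sqrt(2)*s^5 - 159*s^4/2 + 97*sqrt(2)*s^4/4 - 159*s^3/4 + 115*sqrt(2)*s^3/4 + 67*sqrt(2)*s^2/2 + 871*s^2/2 + 171*sqrt(2)*s + 503*s - 12 + 441*sqrt(2)/2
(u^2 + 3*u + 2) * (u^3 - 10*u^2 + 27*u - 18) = u^5 - 7*u^4 - u^3 + 43*u^2 - 36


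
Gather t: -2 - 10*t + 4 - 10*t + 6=8 - 20*t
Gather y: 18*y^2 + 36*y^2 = 54*y^2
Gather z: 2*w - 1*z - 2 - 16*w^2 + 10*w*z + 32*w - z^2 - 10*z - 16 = -16*w^2 + 34*w - z^2 + z*(10*w - 11) - 18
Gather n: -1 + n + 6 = n + 5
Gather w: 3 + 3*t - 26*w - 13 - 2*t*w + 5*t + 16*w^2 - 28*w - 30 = 8*t + 16*w^2 + w*(-2*t - 54) - 40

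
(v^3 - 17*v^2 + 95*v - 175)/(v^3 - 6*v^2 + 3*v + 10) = (v^2 - 12*v + 35)/(v^2 - v - 2)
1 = 1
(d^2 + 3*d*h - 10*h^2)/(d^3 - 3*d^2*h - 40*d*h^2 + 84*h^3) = (d + 5*h)/(d^2 - d*h - 42*h^2)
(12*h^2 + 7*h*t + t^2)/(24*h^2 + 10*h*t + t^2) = (3*h + t)/(6*h + t)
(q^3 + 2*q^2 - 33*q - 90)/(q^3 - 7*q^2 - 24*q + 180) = (q + 3)/(q - 6)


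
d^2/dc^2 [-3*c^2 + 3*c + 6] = -6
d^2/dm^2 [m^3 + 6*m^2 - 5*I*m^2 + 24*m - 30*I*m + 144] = 6*m + 12 - 10*I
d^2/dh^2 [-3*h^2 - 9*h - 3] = -6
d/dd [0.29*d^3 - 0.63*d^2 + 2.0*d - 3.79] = 0.87*d^2 - 1.26*d + 2.0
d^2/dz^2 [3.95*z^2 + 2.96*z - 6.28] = 7.90000000000000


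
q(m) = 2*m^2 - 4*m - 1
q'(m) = 4*m - 4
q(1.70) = -2.02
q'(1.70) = 2.80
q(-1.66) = 11.15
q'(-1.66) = -10.64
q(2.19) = -0.17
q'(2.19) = 4.76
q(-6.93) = 122.77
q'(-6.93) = -31.72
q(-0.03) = -0.88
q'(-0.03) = -4.12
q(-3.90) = 45.02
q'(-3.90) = -19.60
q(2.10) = -0.58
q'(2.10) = 4.40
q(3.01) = 5.08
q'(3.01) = 8.04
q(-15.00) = 509.00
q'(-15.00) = -64.00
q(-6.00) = 95.00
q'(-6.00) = -28.00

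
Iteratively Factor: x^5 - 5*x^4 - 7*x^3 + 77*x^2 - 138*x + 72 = (x - 3)*(x^4 - 2*x^3 - 13*x^2 + 38*x - 24) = (x - 3)^2*(x^3 + x^2 - 10*x + 8) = (x - 3)^2*(x + 4)*(x^2 - 3*x + 2) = (x - 3)^2*(x - 2)*(x + 4)*(x - 1)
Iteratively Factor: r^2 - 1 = (r + 1)*(r - 1)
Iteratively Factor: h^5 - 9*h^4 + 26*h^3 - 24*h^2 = (h - 3)*(h^4 - 6*h^3 + 8*h^2) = (h - 3)*(h - 2)*(h^3 - 4*h^2) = (h - 4)*(h - 3)*(h - 2)*(h^2) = h*(h - 4)*(h - 3)*(h - 2)*(h)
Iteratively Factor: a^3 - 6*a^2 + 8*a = (a - 4)*(a^2 - 2*a) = a*(a - 4)*(a - 2)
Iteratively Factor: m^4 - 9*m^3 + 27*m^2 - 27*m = (m - 3)*(m^3 - 6*m^2 + 9*m) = (m - 3)^2*(m^2 - 3*m) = m*(m - 3)^2*(m - 3)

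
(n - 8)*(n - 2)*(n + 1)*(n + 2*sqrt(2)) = n^4 - 9*n^3 + 2*sqrt(2)*n^3 - 18*sqrt(2)*n^2 + 6*n^2 + 16*n + 12*sqrt(2)*n + 32*sqrt(2)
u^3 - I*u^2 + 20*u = u*(u - 5*I)*(u + 4*I)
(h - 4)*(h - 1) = h^2 - 5*h + 4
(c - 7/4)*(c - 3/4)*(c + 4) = c^3 + 3*c^2/2 - 139*c/16 + 21/4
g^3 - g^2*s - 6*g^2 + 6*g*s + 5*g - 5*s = (g - 5)*(g - 1)*(g - s)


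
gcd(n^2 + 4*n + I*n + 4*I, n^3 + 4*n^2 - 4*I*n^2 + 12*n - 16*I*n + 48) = n + 4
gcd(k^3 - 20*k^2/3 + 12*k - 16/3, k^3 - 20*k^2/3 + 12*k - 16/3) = k^3 - 20*k^2/3 + 12*k - 16/3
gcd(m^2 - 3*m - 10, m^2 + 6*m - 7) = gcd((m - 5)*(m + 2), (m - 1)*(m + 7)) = 1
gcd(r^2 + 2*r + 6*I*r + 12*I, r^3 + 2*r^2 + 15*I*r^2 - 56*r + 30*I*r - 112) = r + 2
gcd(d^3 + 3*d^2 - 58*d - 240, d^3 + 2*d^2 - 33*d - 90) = d + 5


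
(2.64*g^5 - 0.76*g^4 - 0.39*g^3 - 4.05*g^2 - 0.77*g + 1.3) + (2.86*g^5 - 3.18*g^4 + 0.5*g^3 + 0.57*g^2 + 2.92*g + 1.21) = 5.5*g^5 - 3.94*g^4 + 0.11*g^3 - 3.48*g^2 + 2.15*g + 2.51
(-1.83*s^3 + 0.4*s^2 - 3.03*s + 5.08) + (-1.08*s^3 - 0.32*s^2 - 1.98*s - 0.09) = -2.91*s^3 + 0.08*s^2 - 5.01*s + 4.99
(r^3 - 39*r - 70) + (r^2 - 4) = r^3 + r^2 - 39*r - 74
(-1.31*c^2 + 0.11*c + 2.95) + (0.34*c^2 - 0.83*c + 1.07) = -0.97*c^2 - 0.72*c + 4.02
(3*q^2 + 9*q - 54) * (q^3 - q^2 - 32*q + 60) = 3*q^5 + 6*q^4 - 159*q^3 - 54*q^2 + 2268*q - 3240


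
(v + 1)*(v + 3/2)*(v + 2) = v^3 + 9*v^2/2 + 13*v/2 + 3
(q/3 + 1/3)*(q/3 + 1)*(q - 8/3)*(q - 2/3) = q^4/9 + 2*q^3/27 - 77*q^2/81 - 26*q/81 + 16/27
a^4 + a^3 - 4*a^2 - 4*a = a*(a - 2)*(a + 1)*(a + 2)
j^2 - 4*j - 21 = (j - 7)*(j + 3)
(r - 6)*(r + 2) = r^2 - 4*r - 12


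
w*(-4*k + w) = -4*k*w + w^2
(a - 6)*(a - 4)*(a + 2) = a^3 - 8*a^2 + 4*a + 48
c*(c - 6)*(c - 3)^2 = c^4 - 12*c^3 + 45*c^2 - 54*c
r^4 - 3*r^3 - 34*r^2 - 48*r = r*(r - 8)*(r + 2)*(r + 3)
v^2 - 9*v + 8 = (v - 8)*(v - 1)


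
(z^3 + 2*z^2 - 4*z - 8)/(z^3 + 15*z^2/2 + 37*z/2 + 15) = 2*(z^2 - 4)/(2*z^2 + 11*z + 15)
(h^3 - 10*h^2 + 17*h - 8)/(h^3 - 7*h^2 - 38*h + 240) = (h^2 - 2*h + 1)/(h^2 + h - 30)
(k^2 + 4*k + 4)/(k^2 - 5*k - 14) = (k + 2)/(k - 7)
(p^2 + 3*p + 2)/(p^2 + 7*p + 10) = (p + 1)/(p + 5)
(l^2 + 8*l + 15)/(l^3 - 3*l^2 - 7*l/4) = 4*(l^2 + 8*l + 15)/(l*(4*l^2 - 12*l - 7))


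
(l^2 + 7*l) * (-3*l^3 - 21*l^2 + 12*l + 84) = -3*l^5 - 42*l^4 - 135*l^3 + 168*l^2 + 588*l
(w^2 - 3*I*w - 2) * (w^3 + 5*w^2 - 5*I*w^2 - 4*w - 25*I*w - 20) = w^5 + 5*w^4 - 8*I*w^4 - 21*w^3 - 40*I*w^3 - 105*w^2 + 22*I*w^2 + 8*w + 110*I*w + 40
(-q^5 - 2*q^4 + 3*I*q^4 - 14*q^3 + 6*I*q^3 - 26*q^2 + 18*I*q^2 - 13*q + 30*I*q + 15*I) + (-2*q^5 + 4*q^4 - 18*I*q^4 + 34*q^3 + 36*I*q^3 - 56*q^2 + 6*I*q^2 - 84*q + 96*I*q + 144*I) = -3*q^5 + 2*q^4 - 15*I*q^4 + 20*q^3 + 42*I*q^3 - 82*q^2 + 24*I*q^2 - 97*q + 126*I*q + 159*I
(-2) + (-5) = -7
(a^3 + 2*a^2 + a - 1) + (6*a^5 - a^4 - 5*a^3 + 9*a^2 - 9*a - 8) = 6*a^5 - a^4 - 4*a^3 + 11*a^2 - 8*a - 9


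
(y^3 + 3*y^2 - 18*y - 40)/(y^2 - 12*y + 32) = (y^2 + 7*y + 10)/(y - 8)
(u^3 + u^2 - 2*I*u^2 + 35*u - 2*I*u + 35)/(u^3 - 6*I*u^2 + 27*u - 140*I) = (u + 1)/(u - 4*I)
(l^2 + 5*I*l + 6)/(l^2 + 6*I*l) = (l - I)/l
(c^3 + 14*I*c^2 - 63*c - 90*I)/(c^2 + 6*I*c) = c + 8*I - 15/c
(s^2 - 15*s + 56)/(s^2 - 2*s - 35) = (s - 8)/(s + 5)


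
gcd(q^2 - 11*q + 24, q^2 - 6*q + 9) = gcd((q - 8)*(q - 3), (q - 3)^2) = q - 3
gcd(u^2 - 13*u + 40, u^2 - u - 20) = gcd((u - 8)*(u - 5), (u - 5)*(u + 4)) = u - 5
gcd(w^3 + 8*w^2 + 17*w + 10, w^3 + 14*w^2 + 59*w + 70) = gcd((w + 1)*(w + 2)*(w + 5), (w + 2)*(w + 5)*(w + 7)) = w^2 + 7*w + 10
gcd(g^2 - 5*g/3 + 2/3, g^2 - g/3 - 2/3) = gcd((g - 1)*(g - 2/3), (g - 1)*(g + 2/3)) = g - 1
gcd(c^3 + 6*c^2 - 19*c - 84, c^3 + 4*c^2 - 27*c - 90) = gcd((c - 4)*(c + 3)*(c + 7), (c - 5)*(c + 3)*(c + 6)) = c + 3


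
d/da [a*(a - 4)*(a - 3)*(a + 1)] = 4*a^3 - 18*a^2 + 10*a + 12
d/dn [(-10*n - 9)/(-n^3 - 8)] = (-20*n^3 - 27*n^2 + 80)/(n^6 + 16*n^3 + 64)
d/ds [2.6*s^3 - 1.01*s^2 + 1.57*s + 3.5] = 7.8*s^2 - 2.02*s + 1.57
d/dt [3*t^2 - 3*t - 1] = 6*t - 3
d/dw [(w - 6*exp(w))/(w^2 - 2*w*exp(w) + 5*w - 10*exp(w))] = ((1 - 6*exp(w))*(w^2 - 2*w*exp(w) + 5*w - 10*exp(w)) + (w - 6*exp(w))*(2*w*exp(w) - 2*w + 12*exp(w) - 5))/(w^2 - 2*w*exp(w) + 5*w - 10*exp(w))^2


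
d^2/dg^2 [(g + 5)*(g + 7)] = 2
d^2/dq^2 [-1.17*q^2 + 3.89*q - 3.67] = -2.34000000000000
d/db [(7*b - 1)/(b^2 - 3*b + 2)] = (-7*b^2 + 2*b + 11)/(b^4 - 6*b^3 + 13*b^2 - 12*b + 4)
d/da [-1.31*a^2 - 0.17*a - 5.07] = -2.62*a - 0.17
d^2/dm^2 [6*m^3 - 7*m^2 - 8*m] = 36*m - 14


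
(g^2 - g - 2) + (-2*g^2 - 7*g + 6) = -g^2 - 8*g + 4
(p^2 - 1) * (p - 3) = p^3 - 3*p^2 - p + 3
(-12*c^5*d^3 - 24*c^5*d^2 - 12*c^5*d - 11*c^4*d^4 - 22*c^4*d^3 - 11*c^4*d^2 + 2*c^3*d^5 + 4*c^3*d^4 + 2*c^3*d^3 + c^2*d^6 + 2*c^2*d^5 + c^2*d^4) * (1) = -12*c^5*d^3 - 24*c^5*d^2 - 12*c^5*d - 11*c^4*d^4 - 22*c^4*d^3 - 11*c^4*d^2 + 2*c^3*d^5 + 4*c^3*d^4 + 2*c^3*d^3 + c^2*d^6 + 2*c^2*d^5 + c^2*d^4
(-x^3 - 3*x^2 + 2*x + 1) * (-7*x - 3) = 7*x^4 + 24*x^3 - 5*x^2 - 13*x - 3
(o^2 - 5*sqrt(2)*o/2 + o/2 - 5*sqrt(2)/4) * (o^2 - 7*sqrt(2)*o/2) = o^4 - 6*sqrt(2)*o^3 + o^3/2 - 3*sqrt(2)*o^2 + 35*o^2/2 + 35*o/4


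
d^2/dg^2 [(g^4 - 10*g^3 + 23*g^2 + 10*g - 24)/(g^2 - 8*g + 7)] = 2*(g^3 - 21*g^2 + 147*g - 319)/(g^3 - 21*g^2 + 147*g - 343)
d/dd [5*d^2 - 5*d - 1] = 10*d - 5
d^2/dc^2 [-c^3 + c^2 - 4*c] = 2 - 6*c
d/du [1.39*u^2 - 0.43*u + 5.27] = 2.78*u - 0.43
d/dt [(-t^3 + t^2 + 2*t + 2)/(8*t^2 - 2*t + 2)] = (-2*t^4 + t^3 - 6*t^2 - 7*t + 2)/(16*t^4 - 8*t^3 + 9*t^2 - 2*t + 1)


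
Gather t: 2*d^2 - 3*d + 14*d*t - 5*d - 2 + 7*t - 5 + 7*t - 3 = 2*d^2 - 8*d + t*(14*d + 14) - 10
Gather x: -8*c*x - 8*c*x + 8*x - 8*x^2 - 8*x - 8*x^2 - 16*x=-16*x^2 + x*(-16*c - 16)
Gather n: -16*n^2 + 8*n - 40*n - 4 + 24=-16*n^2 - 32*n + 20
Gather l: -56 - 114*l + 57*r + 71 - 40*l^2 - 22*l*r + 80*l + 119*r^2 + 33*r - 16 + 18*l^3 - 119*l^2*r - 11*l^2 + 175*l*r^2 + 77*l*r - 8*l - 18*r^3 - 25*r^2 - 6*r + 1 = 18*l^3 + l^2*(-119*r - 51) + l*(175*r^2 + 55*r - 42) - 18*r^3 + 94*r^2 + 84*r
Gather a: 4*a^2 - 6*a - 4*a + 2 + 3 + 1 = 4*a^2 - 10*a + 6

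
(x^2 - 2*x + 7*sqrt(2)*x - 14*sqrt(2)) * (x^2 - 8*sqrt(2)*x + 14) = x^4 - 2*x^3 - sqrt(2)*x^3 - 98*x^2 + 2*sqrt(2)*x^2 + 98*sqrt(2)*x + 196*x - 196*sqrt(2)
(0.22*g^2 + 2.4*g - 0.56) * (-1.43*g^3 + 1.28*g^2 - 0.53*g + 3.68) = -0.3146*g^5 - 3.1504*g^4 + 3.7562*g^3 - 1.1792*g^2 + 9.1288*g - 2.0608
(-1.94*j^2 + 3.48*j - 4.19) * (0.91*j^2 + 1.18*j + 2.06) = -1.7654*j^4 + 0.877600000000001*j^3 - 3.7029*j^2 + 2.2246*j - 8.6314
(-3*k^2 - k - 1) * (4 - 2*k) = 6*k^3 - 10*k^2 - 2*k - 4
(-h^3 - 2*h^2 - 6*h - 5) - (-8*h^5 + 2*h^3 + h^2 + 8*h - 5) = 8*h^5 - 3*h^3 - 3*h^2 - 14*h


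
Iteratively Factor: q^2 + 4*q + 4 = (q + 2)*(q + 2)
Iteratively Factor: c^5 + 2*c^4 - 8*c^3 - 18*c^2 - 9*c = (c + 1)*(c^4 + c^3 - 9*c^2 - 9*c) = c*(c + 1)*(c^3 + c^2 - 9*c - 9) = c*(c + 1)^2*(c^2 - 9) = c*(c + 1)^2*(c + 3)*(c - 3)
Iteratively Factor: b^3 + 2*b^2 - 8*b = (b)*(b^2 + 2*b - 8) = b*(b + 4)*(b - 2)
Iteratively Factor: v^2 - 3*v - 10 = (v - 5)*(v + 2)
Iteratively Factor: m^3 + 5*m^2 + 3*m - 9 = (m + 3)*(m^2 + 2*m - 3) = (m - 1)*(m + 3)*(m + 3)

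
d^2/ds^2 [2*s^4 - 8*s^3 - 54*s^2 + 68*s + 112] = 24*s^2 - 48*s - 108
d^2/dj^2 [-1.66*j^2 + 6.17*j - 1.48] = -3.32000000000000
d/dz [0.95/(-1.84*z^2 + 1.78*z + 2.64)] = (3.496*z - 1.691)/(-1.84*z^2 + 1.78*z + 2.64)^2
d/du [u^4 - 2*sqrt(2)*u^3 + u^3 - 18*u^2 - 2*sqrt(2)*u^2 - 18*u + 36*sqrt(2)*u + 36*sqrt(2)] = 4*u^3 - 6*sqrt(2)*u^2 + 3*u^2 - 36*u - 4*sqrt(2)*u - 18 + 36*sqrt(2)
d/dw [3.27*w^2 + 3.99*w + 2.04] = 6.54*w + 3.99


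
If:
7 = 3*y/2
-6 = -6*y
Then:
No Solution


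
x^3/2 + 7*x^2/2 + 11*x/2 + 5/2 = (x/2 + 1/2)*(x + 1)*(x + 5)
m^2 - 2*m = m*(m - 2)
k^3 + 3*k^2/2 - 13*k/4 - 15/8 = (k - 3/2)*(k + 1/2)*(k + 5/2)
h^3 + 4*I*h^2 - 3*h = h*(h + I)*(h + 3*I)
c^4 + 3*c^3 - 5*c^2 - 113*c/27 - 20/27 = (c - 5/3)*(c + 1/3)^2*(c + 4)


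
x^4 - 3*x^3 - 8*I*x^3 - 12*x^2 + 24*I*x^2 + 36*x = x*(x - 3)*(x - 6*I)*(x - 2*I)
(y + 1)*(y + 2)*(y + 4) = y^3 + 7*y^2 + 14*y + 8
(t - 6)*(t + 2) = t^2 - 4*t - 12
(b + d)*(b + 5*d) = b^2 + 6*b*d + 5*d^2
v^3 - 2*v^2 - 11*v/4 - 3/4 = (v - 3)*(v + 1/2)^2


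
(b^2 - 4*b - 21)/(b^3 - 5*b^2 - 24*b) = (b - 7)/(b*(b - 8))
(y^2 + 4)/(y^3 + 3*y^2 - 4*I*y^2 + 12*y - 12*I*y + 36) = (y - 2*I)/(y^2 + y*(3 - 6*I) - 18*I)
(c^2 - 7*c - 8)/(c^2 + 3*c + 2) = (c - 8)/(c + 2)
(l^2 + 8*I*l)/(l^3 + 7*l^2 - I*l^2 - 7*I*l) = (l + 8*I)/(l^2 + l*(7 - I) - 7*I)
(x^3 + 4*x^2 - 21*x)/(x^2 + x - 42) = x*(x - 3)/(x - 6)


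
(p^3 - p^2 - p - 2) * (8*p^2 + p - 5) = 8*p^5 - 7*p^4 - 14*p^3 - 12*p^2 + 3*p + 10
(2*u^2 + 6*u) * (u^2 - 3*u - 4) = 2*u^4 - 26*u^2 - 24*u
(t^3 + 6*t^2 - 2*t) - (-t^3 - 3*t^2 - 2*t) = 2*t^3 + 9*t^2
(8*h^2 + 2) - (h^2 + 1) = 7*h^2 + 1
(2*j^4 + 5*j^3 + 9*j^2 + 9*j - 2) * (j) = 2*j^5 + 5*j^4 + 9*j^3 + 9*j^2 - 2*j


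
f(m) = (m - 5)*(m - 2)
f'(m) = 2*m - 7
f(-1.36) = 21.37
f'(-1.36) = -9.72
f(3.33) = -2.22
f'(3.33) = -0.34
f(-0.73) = 15.64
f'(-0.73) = -8.46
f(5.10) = 0.31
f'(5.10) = 3.20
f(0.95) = 4.25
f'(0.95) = -5.10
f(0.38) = 7.48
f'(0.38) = -6.24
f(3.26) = -2.19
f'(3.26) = -0.48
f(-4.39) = 60.00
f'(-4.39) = -15.78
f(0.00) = 10.00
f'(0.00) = -7.00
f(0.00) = 10.00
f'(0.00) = -7.00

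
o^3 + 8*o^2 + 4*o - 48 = (o - 2)*(o + 4)*(o + 6)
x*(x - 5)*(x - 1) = x^3 - 6*x^2 + 5*x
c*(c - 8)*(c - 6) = c^3 - 14*c^2 + 48*c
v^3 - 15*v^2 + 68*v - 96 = (v - 8)*(v - 4)*(v - 3)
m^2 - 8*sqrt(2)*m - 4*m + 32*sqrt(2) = (m - 4)*(m - 8*sqrt(2))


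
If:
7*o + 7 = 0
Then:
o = -1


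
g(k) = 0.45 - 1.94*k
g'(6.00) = -1.94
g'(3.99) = -1.94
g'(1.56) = -1.94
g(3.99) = -7.29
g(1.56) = -2.58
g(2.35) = -4.11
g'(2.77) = -1.94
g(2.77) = -4.92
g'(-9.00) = -1.94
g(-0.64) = 1.69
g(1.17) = -1.82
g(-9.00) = 17.91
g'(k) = -1.94000000000000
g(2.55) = -4.50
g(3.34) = -6.03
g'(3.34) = -1.94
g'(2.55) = -1.94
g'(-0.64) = -1.94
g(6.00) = -11.19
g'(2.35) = -1.94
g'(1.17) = -1.94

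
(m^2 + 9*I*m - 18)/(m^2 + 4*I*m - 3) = (m + 6*I)/(m + I)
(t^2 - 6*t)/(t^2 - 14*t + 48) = t/(t - 8)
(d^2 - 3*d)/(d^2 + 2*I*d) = (d - 3)/(d + 2*I)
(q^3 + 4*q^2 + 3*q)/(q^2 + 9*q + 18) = q*(q + 1)/(q + 6)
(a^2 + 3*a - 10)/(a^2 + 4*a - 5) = (a - 2)/(a - 1)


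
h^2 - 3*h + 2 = (h - 2)*(h - 1)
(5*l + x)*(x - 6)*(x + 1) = 5*l*x^2 - 25*l*x - 30*l + x^3 - 5*x^2 - 6*x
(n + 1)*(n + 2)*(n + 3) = n^3 + 6*n^2 + 11*n + 6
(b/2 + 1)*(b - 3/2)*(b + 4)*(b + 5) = b^4/2 + 19*b^3/4 + 43*b^2/4 - 17*b/2 - 30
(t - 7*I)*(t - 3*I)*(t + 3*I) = t^3 - 7*I*t^2 + 9*t - 63*I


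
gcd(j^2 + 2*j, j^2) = j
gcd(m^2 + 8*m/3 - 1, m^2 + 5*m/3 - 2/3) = m - 1/3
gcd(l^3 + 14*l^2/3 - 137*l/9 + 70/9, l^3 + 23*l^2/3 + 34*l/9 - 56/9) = l^2 + 19*l/3 - 14/3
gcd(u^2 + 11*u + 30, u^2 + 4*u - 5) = u + 5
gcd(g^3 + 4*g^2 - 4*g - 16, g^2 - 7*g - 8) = 1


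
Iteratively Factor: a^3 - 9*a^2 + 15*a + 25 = (a + 1)*(a^2 - 10*a + 25) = (a - 5)*(a + 1)*(a - 5)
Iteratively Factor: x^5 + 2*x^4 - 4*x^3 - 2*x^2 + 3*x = (x + 3)*(x^4 - x^3 - x^2 + x) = (x + 1)*(x + 3)*(x^3 - 2*x^2 + x) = x*(x + 1)*(x + 3)*(x^2 - 2*x + 1) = x*(x - 1)*(x + 1)*(x + 3)*(x - 1)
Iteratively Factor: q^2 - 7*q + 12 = (q - 3)*(q - 4)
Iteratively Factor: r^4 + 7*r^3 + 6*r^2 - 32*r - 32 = (r + 4)*(r^3 + 3*r^2 - 6*r - 8) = (r + 1)*(r + 4)*(r^2 + 2*r - 8) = (r - 2)*(r + 1)*(r + 4)*(r + 4)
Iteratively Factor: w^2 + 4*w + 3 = (w + 3)*(w + 1)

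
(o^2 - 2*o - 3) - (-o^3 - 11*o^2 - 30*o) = o^3 + 12*o^2 + 28*o - 3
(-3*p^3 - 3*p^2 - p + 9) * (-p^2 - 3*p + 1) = 3*p^5 + 12*p^4 + 7*p^3 - 9*p^2 - 28*p + 9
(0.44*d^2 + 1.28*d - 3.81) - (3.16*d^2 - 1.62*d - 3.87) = -2.72*d^2 + 2.9*d + 0.0600000000000001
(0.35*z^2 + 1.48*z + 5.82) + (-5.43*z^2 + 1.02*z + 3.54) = -5.08*z^2 + 2.5*z + 9.36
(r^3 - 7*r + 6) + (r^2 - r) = r^3 + r^2 - 8*r + 6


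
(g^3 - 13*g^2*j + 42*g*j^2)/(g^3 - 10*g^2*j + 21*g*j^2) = (g - 6*j)/(g - 3*j)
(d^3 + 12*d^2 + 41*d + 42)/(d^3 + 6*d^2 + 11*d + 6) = (d + 7)/(d + 1)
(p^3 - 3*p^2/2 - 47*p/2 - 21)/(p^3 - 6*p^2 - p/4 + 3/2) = 2*(2*p^2 + 9*p + 7)/(4*p^2 - 1)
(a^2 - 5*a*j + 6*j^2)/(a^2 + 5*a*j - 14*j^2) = (a - 3*j)/(a + 7*j)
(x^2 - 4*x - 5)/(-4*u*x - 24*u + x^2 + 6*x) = (-x^2 + 4*x + 5)/(4*u*x + 24*u - x^2 - 6*x)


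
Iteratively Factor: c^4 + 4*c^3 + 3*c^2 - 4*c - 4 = (c + 2)*(c^3 + 2*c^2 - c - 2) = (c + 2)^2*(c^2 - 1) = (c - 1)*(c + 2)^2*(c + 1)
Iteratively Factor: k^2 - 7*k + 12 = (k - 3)*(k - 4)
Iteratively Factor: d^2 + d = (d + 1)*(d)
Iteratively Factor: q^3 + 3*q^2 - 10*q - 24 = (q + 2)*(q^2 + q - 12) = (q - 3)*(q + 2)*(q + 4)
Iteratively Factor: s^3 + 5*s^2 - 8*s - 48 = (s - 3)*(s^2 + 8*s + 16) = (s - 3)*(s + 4)*(s + 4)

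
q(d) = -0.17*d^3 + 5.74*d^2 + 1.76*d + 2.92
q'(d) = -0.51*d^2 + 11.48*d + 1.76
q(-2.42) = 34.69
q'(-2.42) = -29.01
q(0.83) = 8.24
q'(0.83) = 10.94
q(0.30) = 3.96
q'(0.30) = 5.16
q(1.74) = 22.47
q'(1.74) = 20.19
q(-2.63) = 41.09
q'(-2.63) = -31.96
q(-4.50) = 126.73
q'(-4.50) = -60.23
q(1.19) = 12.86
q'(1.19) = 14.70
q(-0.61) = 4.02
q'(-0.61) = -5.43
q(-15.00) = 1841.77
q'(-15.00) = -285.19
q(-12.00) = 1102.12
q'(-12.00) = -209.44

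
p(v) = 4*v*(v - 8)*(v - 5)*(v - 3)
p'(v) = 4*v*(v - 8)*(v - 5) + 4*v*(v - 8)*(v - 3) + 4*v*(v - 5)*(v - 3) + 4*(v - 8)*(v - 5)*(v - 3) = 16*v^3 - 192*v^2 + 632*v - 480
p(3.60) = 53.22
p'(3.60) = 53.38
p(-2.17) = 3272.28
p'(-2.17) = -2919.04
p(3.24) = 26.06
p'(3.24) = 96.34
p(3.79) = 61.01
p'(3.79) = 28.41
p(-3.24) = 7490.02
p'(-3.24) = -5087.41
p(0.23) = -94.45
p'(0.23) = -344.60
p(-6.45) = 40338.97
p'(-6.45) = -16837.46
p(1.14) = -224.59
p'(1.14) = 14.66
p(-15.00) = 496800.00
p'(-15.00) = -107160.00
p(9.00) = 864.00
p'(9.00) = 1320.00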